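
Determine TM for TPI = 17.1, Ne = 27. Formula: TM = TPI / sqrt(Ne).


Formula: TM = TPI / sqrt(Ne)
Step 1: sqrt(Ne) = sqrt(27) = 5.1962
Step 2: TM = 17.1 / 5.1962 = 3.29

3.29 TM


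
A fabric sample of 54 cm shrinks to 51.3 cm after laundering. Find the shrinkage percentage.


Formula: Shrinkage% = ((L_before - L_after) / L_before) * 100
Step 1: Shrinkage = 54 - 51.3 = 2.7 cm
Step 2: Shrinkage% = (2.7 / 54) * 100
Step 3: Shrinkage% = 0.05 * 100 = 5.0%

5.0%


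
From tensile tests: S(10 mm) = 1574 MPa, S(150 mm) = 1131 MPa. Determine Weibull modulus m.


Formula: m = ln(L1/L2) / ln(S2/S1)
Step 1: ln(L1/L2) = ln(10/150) = -2.70805
Step 2: S2/S1 = 1131/1574 = 0.71855
Step 3: ln(S2/S1) = ln(0.71855) = -0.33052
Step 4: m = -2.70805 / -0.33052 = 8.19

8.19 (Weibull m)


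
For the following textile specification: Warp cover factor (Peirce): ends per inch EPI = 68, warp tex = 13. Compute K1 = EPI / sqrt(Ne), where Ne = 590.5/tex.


Formula: K1 = EPI / sqrt(Ne), with Ne = 590.5 / tex_warp
Step 1: Ne = 590.5 / 13 = 45.423
Step 2: sqrt(Ne) = sqrt(45.423) = 6.7397
Step 3: K1 = 68 / 6.7397 = 10.1

10.1


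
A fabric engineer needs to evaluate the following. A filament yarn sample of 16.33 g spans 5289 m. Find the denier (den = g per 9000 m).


Formula: den = (mass_g / length_m) * 9000
Substituting: den = (16.33 / 5289) * 9000
Intermediate: 16.33 / 5289 = 0.00308754 g/m
den = 0.00308754 * 9000 = 27.8 denier

27.8 denier


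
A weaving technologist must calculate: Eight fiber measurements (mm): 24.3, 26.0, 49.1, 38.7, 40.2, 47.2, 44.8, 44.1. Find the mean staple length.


Formula: Mean = sum of lengths / count
Sum = 24.3 + 26.0 + 49.1 + 38.7 + 40.2 + 47.2 + 44.8 + 44.1
Sum = 314.4 mm
Mean = 314.4 / 8 = 39.30 mm

39.30 mm


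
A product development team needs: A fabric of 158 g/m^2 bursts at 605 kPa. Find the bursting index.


Formula: Bursting Index = Bursting Strength / Fabric GSM
BI = 605 kPa / 158 g/m^2
BI = 3.829 kPa/(g/m^2)

3.829 kPa/(g/m^2)


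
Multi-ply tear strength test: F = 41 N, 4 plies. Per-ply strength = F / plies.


Formula: Per-ply strength = Total force / Number of plies
Per-ply = 41 N / 4
Per-ply = 10.25 N

10.25 N


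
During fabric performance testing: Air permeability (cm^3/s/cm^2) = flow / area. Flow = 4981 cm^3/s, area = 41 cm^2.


Formula: Air Permeability = Airflow / Test Area
AP = 4981 cm^3/s / 41 cm^2
AP = 121.5 cm^3/s/cm^2

121.5 cm^3/s/cm^2


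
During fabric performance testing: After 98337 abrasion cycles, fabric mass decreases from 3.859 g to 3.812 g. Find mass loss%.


Formula: Mass loss% = ((m_before - m_after) / m_before) * 100
Step 1: Mass loss = 3.859 - 3.812 = 0.047 g
Step 2: Ratio = 0.047 / 3.859 = 0.0121793
Step 3: Mass loss% = 0.0121793 * 100 = 1.21793% ≈ 1.22%

1.22%


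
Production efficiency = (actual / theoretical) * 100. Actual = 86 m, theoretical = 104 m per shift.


Formula: Efficiency% = (Actual output / Theoretical output) * 100
Efficiency% = (86 / 104) * 100
Efficiency% = 0.826923 * 100 = 82.6923% ≈ 82.7%

82.7%


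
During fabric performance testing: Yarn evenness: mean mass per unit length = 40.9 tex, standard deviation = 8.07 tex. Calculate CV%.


Formula: CV% = (standard deviation / mean) * 100
Step 1: Ratio = 8.07 / 40.9 = 0.197311
Step 2: CV% = 0.197311 * 100 = 19.7311% ≈ 19.7%

19.7%


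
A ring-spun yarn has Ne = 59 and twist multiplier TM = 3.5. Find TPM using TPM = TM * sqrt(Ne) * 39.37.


Formula: TPM = TM * sqrt(Ne) * 39.37
Step 1: sqrt(Ne) = sqrt(59) = 7.6811
Step 2: TM * sqrt(Ne) = 3.5 * 7.6811 = 26.8839
Step 3: TPM = 26.8839 * 39.37 = 1058 twists/m

1058 twists/m


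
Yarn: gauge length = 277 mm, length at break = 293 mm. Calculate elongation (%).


Formula: Elongation (%) = ((L_break - L0) / L0) * 100
Step 1: Extension = 293 - 277 = 16 mm
Step 2: Elongation = (16 / 277) * 100
Step 3: Elongation = 0.057762 * 100 = 5.7762% ≈ 5.8%

5.8%


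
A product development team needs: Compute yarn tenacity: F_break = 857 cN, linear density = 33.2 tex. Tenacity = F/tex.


Formula: Tenacity = Breaking force / Linear density
Tenacity = 857 cN / 33.2 tex
Tenacity = 25.81 cN/tex

25.81 cN/tex


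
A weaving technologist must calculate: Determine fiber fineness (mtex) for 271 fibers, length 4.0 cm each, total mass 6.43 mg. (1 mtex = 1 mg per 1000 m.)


Formula: fineness (mtex) = mass (mg) / total length (km) = (mass_mg / total_length_m) * 1000
Step 1: Convert fiber length: 4.0 cm = 0.04 m
Step 2: Total fiber length = 271 * 0.04 = 10.84 m
Step 3: Linear density = 6.43 mg / 10.84 m = 0.5932 mg/m
Step 4: fineness = 0.5932 * 1000 = 593.2 mtex

593.2 mtex


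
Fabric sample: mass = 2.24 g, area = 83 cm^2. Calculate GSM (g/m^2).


Formula: GSM = mass_g / area_m2
Step 1: Convert area: 83 cm^2 = 83 / 10000 = 0.0083 m^2
Step 2: GSM = 2.24 g / 0.0083 m^2 = 269.9 g/m^2

269.9 g/m^2


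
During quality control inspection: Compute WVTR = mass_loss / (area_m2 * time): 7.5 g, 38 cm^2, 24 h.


Formula: WVTR = mass_loss / (area * time)
Step 1: Convert area: 38 cm^2 = 0.0038 m^2
Step 2: WVTR = 7.5 g / (0.0038 m^2 * 24 h)
Step 3: WVTR = 7.5 / 0.0912 = 82.2 g/m^2/h

82.2 g/m^2/h


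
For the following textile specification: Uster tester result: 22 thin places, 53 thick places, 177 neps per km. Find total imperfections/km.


Formula: Total = thin places + thick places + neps
Total = 22 + 53 + 177
Total = 252 imperfections/km

252 imperfections/km


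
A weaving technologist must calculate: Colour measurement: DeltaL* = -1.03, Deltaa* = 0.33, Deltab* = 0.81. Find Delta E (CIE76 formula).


Formula: Delta E = sqrt(dL*^2 + da*^2 + db*^2)
Step 1: dL*^2 = (-1.03)^2 = 1.0609
Step 2: da*^2 = 0.33^2 = 0.1089
Step 3: db*^2 = 0.81^2 = 0.6561
Step 4: Sum = 1.0609 + 0.1089 + 0.6561 = 1.8259
Step 5: Delta E = sqrt(1.8259) = 1.35

1.35 Delta E


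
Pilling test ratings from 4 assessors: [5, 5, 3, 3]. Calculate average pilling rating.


Formula: Mean = sum / count
Sum = 5 + 5 + 3 + 3 = 16
Mean = 16 / 4 = 4.0

4.0


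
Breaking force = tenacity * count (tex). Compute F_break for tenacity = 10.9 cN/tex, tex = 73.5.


Formula: Breaking force = Tenacity * Linear density
F = 10.9 cN/tex * 73.5 tex
F = 801.15 cN

801.15 cN


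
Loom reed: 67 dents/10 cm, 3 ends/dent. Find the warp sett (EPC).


Formula: EPC = (dents per 10 cm * ends per dent) / 10
Step 1: Total ends per 10 cm = 67 * 3 = 201
Step 2: EPC = 201 / 10 = 20.1 ends/cm

20.1 ends/cm


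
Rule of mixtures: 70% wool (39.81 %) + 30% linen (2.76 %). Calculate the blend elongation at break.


Formula: Blend property = (fraction_A * property_A) + (fraction_B * property_B)
Step 1: Contribution A = 70/100 * 39.81 % = 27.867 %
Step 2: Contribution B = 30/100 * 2.76 % = 0.828 %
Step 3: Blend elongation at break = 27.867 + 0.828 = 28.695 %

28.695 %


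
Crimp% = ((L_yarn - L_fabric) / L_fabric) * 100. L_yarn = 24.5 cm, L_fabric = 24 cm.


Formula: Crimp% = ((L_yarn - L_fabric) / L_fabric) * 100
Step 1: Extension = 24.5 - 24 = 0.5 cm
Step 2: Crimp% = (0.5 / 24) * 100
Step 3: Crimp% = 0.020833 * 100 = 2.0833% ≈ 2.1%

2.1%


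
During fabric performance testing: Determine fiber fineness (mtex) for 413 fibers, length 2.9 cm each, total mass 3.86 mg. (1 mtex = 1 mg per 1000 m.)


Formula: fineness (mtex) = mass (mg) / total length (km) = (mass_mg / total_length_m) * 1000
Step 1: Convert fiber length: 2.9 cm = 0.029 m
Step 2: Total fiber length = 413 * 0.029 = 11.977 m
Step 3: Linear density = 3.86 mg / 11.977 m = 0.3223 mg/m
Step 4: fineness = 0.3223 * 1000 = 322.3 mtex

322.3 mtex


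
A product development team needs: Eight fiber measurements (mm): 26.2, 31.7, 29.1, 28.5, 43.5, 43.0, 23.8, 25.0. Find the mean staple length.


Formula: Mean = sum of lengths / count
Sum = 26.2 + 31.7 + 29.1 + 28.5 + 43.5 + 43.0 + 23.8 + 25.0
Sum = 250.8 mm
Mean = 250.8 / 8 = 31.35 mm

31.35 mm


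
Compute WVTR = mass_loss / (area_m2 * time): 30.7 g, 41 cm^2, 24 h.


Formula: WVTR = mass_loss / (area * time)
Step 1: Convert area: 41 cm^2 = 0.0041 m^2
Step 2: WVTR = 30.7 g / (0.0041 m^2 * 24 h)
Step 3: WVTR = 30.7 / 0.0984 = 312.0 g/m^2/h

312.0 g/m^2/h


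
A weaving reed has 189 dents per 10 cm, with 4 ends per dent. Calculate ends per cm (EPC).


Formula: EPC = (dents per 10 cm * ends per dent) / 10
Step 1: Total ends per 10 cm = 189 * 4 = 756
Step 2: EPC = 756 / 10 = 75.6 ends/cm

75.6 ends/cm


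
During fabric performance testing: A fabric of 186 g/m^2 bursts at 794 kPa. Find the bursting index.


Formula: Bursting Index = Bursting Strength / Fabric GSM
BI = 794 kPa / 186 g/m^2
BI = 4.269 kPa/(g/m^2)

4.269 kPa/(g/m^2)


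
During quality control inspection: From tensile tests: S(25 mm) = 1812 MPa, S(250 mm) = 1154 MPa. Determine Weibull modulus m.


Formula: m = ln(L1/L2) / ln(S2/S1)
Step 1: ln(L1/L2) = ln(25/250) = -2.30259
Step 2: S2/S1 = 1154/1812 = 0.63687
Step 3: ln(S2/S1) = ln(0.63687) = -0.45119
Step 4: m = -2.30259 / -0.45119 = 5.10

5.10 (Weibull m)


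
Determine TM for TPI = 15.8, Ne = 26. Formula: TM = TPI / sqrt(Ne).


Formula: TM = TPI / sqrt(Ne)
Step 1: sqrt(Ne) = sqrt(26) = 5.099
Step 2: TM = 15.8 / 5.099 = 3.10

3.10 TM


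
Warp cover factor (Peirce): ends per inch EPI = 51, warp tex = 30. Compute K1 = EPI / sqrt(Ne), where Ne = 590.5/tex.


Formula: K1 = EPI / sqrt(Ne), with Ne = 590.5 / tex_warp
Step 1: Ne = 590.5 / 30 = 19.683
Step 2: sqrt(Ne) = sqrt(19.683) = 4.4366
Step 3: K1 = 51 / 4.4366 = 11.5

11.5


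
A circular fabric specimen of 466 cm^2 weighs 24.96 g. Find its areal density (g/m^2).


Formula: GSM = mass_g / area_m2
Step 1: Convert area: 466 cm^2 = 466 / 10000 = 0.0466 m^2
Step 2: GSM = 24.96 g / 0.0466 m^2 = 535.6 g/m^2

535.6 g/m^2


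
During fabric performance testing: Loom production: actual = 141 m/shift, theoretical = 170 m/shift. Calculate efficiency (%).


Formula: Efficiency% = (Actual output / Theoretical output) * 100
Efficiency% = (141 / 170) * 100
Efficiency% = 0.829412 * 100 = 82.9412% ≈ 82.9%

82.9%


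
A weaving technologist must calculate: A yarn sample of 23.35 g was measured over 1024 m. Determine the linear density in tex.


Formula: Tex = (mass_g / length_m) * 1000
Substituting: Tex = (23.35 / 1024) * 1000
Intermediate: 23.35 / 1024 = 0.02280273 g/m
Tex = 0.02280273 * 1000 = 22.80 tex

22.80 tex


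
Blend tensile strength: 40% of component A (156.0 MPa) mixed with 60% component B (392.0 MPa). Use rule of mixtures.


Formula: Blend property = (fraction_A * property_A) + (fraction_B * property_B)
Step 1: Contribution A = 40/100 * 156.0 MPa = 62.4 MPa
Step 2: Contribution B = 60/100 * 392.0 MPa = 235.2 MPa
Step 3: Blend tensile strength = 62.4 + 235.2 = 297.6 MPa

297.6 MPa


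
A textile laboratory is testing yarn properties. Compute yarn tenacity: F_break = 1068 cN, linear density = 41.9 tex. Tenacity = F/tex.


Formula: Tenacity = Breaking force / Linear density
Tenacity = 1068 cN / 41.9 tex
Tenacity = 25.49 cN/tex

25.49 cN/tex


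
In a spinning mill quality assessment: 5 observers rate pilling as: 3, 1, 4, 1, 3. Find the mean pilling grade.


Formula: Mean = sum / count
Sum = 3 + 1 + 4 + 1 + 3 = 12
Mean = 12 / 5 = 2.4

2.4


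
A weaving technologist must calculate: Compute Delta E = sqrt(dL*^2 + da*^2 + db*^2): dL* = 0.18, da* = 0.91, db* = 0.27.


Formula: Delta E = sqrt(dL*^2 + da*^2 + db*^2)
Step 1: dL*^2 = 0.18^2 = 0.0324
Step 2: da*^2 = 0.91^2 = 0.8281
Step 3: db*^2 = 0.27^2 = 0.0729
Step 4: Sum = 0.0324 + 0.8281 + 0.0729 = 0.9334
Step 5: Delta E = sqrt(0.9334) = 0.97

0.97 Delta E


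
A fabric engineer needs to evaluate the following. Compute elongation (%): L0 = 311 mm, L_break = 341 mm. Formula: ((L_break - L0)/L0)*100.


Formula: Elongation (%) = ((L_break - L0) / L0) * 100
Step 1: Extension = 341 - 311 = 30 mm
Step 2: Elongation = (30 / 311) * 100
Step 3: Elongation = 0.096463 * 100 = 9.6463% ≈ 9.6%

9.6%


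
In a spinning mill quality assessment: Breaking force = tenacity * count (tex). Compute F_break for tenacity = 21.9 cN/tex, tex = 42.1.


Formula: Breaking force = Tenacity * Linear density
F = 21.9 cN/tex * 42.1 tex
F = 921.99 cN

921.99 cN


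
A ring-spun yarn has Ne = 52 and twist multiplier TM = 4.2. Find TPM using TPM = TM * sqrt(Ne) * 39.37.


Formula: TPM = TM * sqrt(Ne) * 39.37
Step 1: sqrt(Ne) = sqrt(52) = 7.2111
Step 2: TM * sqrt(Ne) = 4.2 * 7.2111 = 30.2866
Step 3: TPM = 30.2866 * 39.37 = 1192 twists/m

1192 twists/m


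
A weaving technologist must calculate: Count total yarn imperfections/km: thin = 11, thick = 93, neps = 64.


Formula: Total = thin places + thick places + neps
Total = 11 + 93 + 64
Total = 168 imperfections/km

168 imperfections/km


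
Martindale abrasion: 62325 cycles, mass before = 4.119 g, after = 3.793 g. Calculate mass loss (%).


Formula: Mass loss% = ((m_before - m_after) / m_before) * 100
Step 1: Mass loss = 4.119 - 3.793 = 0.326 g
Step 2: Ratio = 0.326 / 4.119 = 0.0791454
Step 3: Mass loss% = 0.0791454 * 100 = 7.91454% ≈ 7.91%

7.91%


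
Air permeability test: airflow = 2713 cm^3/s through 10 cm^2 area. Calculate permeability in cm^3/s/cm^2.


Formula: Air Permeability = Airflow / Test Area
AP = 2713 cm^3/s / 10 cm^2
AP = 271.3 cm^3/s/cm^2

271.3 cm^3/s/cm^2


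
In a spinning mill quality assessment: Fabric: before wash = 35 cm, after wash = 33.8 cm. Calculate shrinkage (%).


Formula: Shrinkage% = ((L_before - L_after) / L_before) * 100
Step 1: Shrinkage = 35 - 33.8 = 1.2 cm
Step 2: Shrinkage% = (1.2 / 35) * 100
Step 3: Shrinkage% = 0.034286 * 100 = 3.4286% ≈ 3.4%

3.4%


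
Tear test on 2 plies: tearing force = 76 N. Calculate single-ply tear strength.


Formula: Per-ply strength = Total force / Number of plies
Per-ply = 76 N / 2
Per-ply = 38 N

38 N


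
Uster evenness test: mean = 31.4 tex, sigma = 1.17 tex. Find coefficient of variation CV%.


Formula: CV% = (standard deviation / mean) * 100
Step 1: Ratio = 1.17 / 31.4 = 0.037261
Step 2: CV% = 0.037261 * 100 = 3.7261% ≈ 3.7%

3.7%


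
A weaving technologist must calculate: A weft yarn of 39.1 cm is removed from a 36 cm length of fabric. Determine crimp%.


Formula: Crimp% = ((L_yarn - L_fabric) / L_fabric) * 100
Step 1: Extension = 39.1 - 36 = 3.1 cm
Step 2: Crimp% = (3.1 / 36) * 100
Step 3: Crimp% = 0.086111 * 100 = 8.6111% ≈ 8.6%

8.6%


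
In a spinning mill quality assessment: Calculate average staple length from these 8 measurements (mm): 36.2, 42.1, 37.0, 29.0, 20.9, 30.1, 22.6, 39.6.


Formula: Mean = sum of lengths / count
Sum = 36.2 + 42.1 + 37.0 + 29.0 + 20.9 + 30.1 + 22.6 + 39.6
Sum = 257.5 mm
Mean = 257.5 / 8 = 32.19 mm

32.19 mm


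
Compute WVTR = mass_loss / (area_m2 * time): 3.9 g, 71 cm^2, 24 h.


Formula: WVTR = mass_loss / (area * time)
Step 1: Convert area: 71 cm^2 = 0.0071 m^2
Step 2: WVTR = 3.9 g / (0.0071 m^2 * 24 h)
Step 3: WVTR = 3.9 / 0.1704 = 22.9 g/m^2/h

22.9 g/m^2/h


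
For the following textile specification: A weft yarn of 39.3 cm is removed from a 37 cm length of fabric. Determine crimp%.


Formula: Crimp% = ((L_yarn - L_fabric) / L_fabric) * 100
Step 1: Extension = 39.3 - 37 = 2.3 cm
Step 2: Crimp% = (2.3 / 37) * 100
Step 3: Crimp% = 0.062162 * 100 = 6.2162% ≈ 6.2%

6.2%


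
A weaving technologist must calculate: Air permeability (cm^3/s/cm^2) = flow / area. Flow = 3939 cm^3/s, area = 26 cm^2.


Formula: Air Permeability = Airflow / Test Area
AP = 3939 cm^3/s / 26 cm^2
AP = 151.5 cm^3/s/cm^2

151.5 cm^3/s/cm^2


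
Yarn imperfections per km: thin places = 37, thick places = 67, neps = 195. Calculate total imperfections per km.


Formula: Total = thin places + thick places + neps
Total = 37 + 67 + 195
Total = 299 imperfections/km

299 imperfections/km


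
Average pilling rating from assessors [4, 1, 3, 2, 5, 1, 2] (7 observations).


Formula: Mean = sum / count
Sum = 4 + 1 + 3 + 2 + 5 + 1 + 2 = 18
Mean = 18 / 7 = 2.6

2.6


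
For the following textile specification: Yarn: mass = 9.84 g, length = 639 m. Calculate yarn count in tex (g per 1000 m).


Formula: Tex = (mass_g / length_m) * 1000
Substituting: Tex = (9.84 / 639) * 1000
Intermediate: 9.84 / 639 = 0.01539906 g/m
Tex = 0.01539906 * 1000 = 15.40 tex

15.40 tex


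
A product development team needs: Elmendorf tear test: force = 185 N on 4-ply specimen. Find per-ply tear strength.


Formula: Per-ply strength = Total force / Number of plies
Per-ply = 185 N / 4
Per-ply = 46.25 N

46.25 N


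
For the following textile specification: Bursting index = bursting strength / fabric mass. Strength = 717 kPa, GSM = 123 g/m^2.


Formula: Bursting Index = Bursting Strength / Fabric GSM
BI = 717 kPa / 123 g/m^2
BI = 5.829 kPa/(g/m^2)

5.829 kPa/(g/m^2)


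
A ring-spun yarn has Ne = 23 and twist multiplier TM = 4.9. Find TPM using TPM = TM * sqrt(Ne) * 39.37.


Formula: TPM = TM * sqrt(Ne) * 39.37
Step 1: sqrt(Ne) = sqrt(23) = 4.7958
Step 2: TM * sqrt(Ne) = 4.9 * 4.7958 = 23.4994
Step 3: TPM = 23.4994 * 39.37 = 925 twists/m

925 twists/m


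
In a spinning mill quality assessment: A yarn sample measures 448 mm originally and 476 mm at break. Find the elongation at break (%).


Formula: Elongation (%) = ((L_break - L0) / L0) * 100
Step 1: Extension = 476 - 448 = 28 mm
Step 2: Elongation = (28 / 448) * 100
Step 3: Elongation = 0.0625 * 100 = 6.25% ≈ 6.3%

6.3%


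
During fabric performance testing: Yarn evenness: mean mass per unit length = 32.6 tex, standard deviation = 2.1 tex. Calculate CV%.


Formula: CV% = (standard deviation / mean) * 100
Step 1: Ratio = 2.1 / 32.6 = 0.064417
Step 2: CV% = 0.064417 * 100 = 6.4417% ≈ 6.4%

6.4%


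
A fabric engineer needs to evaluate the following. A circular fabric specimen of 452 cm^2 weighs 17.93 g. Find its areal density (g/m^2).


Formula: GSM = mass_g / area_m2
Step 1: Convert area: 452 cm^2 = 452 / 10000 = 0.0452 m^2
Step 2: GSM = 17.93 g / 0.0452 m^2 = 396.7 g/m^2

396.7 g/m^2


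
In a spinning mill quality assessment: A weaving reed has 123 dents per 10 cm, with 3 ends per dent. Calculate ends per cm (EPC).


Formula: EPC = (dents per 10 cm * ends per dent) / 10
Step 1: Total ends per 10 cm = 123 * 3 = 369
Step 2: EPC = 369 / 10 = 36.9 ends/cm

36.9 ends/cm


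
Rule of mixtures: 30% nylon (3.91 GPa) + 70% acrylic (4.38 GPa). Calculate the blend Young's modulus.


Formula: Blend property = (fraction_A * property_A) + (fraction_B * property_B)
Step 1: Contribution A = 30/100 * 3.91 GPa = 1.173 GPa
Step 2: Contribution B = 70/100 * 4.38 GPa = 3.066 GPa
Step 3: Blend Young's modulus = 1.173 + 3.066 = 4.239 GPa

4.239 GPa


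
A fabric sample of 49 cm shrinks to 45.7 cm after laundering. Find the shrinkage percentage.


Formula: Shrinkage% = ((L_before - L_after) / L_before) * 100
Step 1: Shrinkage = 49 - 45.7 = 3.3 cm
Step 2: Shrinkage% = (3.3 / 49) * 100
Step 3: Shrinkage% = 0.067347 * 100 = 6.7347% ≈ 6.7%

6.7%


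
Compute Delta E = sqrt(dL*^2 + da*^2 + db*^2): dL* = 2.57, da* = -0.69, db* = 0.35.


Formula: Delta E = sqrt(dL*^2 + da*^2 + db*^2)
Step 1: dL*^2 = 2.57^2 = 6.6049
Step 2: da*^2 = (-0.69)^2 = 0.4761
Step 3: db*^2 = 0.35^2 = 0.1225
Step 4: Sum = 6.6049 + 0.4761 + 0.1225 = 7.2035
Step 5: Delta E = sqrt(7.2035) = 2.68

2.68 Delta E


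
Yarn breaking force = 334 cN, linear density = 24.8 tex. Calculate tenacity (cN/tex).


Formula: Tenacity = Breaking force / Linear density
Tenacity = 334 cN / 24.8 tex
Tenacity = 13.47 cN/tex

13.47 cN/tex


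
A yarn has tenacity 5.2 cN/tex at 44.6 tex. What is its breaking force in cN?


Formula: Breaking force = Tenacity * Linear density
F = 5.2 cN/tex * 44.6 tex
F = 231.92 cN

231.92 cN


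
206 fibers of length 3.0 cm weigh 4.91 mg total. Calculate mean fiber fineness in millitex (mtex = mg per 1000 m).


Formula: fineness (mtex) = mass (mg) / total length (km) = (mass_mg / total_length_m) * 1000
Step 1: Convert fiber length: 3.0 cm = 0.03 m
Step 2: Total fiber length = 206 * 0.03 = 6.18 m
Step 3: Linear density = 4.91 mg / 6.18 m = 0.7945 mg/m
Step 4: fineness = 0.7945 * 1000 = 794.5 mtex

794.5 mtex


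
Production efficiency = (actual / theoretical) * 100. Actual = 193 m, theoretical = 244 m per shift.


Formula: Efficiency% = (Actual output / Theoretical output) * 100
Efficiency% = (193 / 244) * 100
Efficiency% = 0.790984 * 100 = 79.0984% ≈ 79.1%

79.1%


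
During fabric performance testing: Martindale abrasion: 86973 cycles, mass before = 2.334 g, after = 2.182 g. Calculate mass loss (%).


Formula: Mass loss% = ((m_before - m_after) / m_before) * 100
Step 1: Mass loss = 2.334 - 2.182 = 0.152 g
Step 2: Ratio = 0.152 / 2.334 = 0.0651243
Step 3: Mass loss% = 0.0651243 * 100 = 6.51243% ≈ 6.51%

6.51%


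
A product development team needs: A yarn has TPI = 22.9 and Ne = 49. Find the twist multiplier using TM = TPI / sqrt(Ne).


Formula: TM = TPI / sqrt(Ne)
Step 1: sqrt(Ne) = sqrt(49) = 7
Step 2: TM = 22.9 / 7 = 3.27

3.27 TM


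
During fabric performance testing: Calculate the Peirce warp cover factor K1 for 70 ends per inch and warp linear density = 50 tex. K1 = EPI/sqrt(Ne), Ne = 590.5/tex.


Formula: K1 = EPI / sqrt(Ne), with Ne = 590.5 / tex_warp
Step 1: Ne = 590.5 / 50 = 11.81
Step 2: sqrt(Ne) = sqrt(11.81) = 3.4366
Step 3: K1 = 70 / 3.4366 = 20.4

20.4


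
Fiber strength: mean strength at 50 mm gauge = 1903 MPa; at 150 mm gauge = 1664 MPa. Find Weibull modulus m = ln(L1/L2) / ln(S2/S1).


Formula: m = ln(L1/L2) / ln(S2/S1)
Step 1: ln(L1/L2) = ln(50/150) = -1.09861
Step 2: S2/S1 = 1664/1903 = 0.87441
Step 3: ln(S2/S1) = ln(0.87441) = -0.13421
Step 4: m = -1.09861 / -0.13421 = 8.19

8.19 (Weibull m)


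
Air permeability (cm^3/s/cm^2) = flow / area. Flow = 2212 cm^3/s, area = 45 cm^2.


Formula: Air Permeability = Airflow / Test Area
AP = 2212 cm^3/s / 45 cm^2
AP = 49.2 cm^3/s/cm^2

49.2 cm^3/s/cm^2


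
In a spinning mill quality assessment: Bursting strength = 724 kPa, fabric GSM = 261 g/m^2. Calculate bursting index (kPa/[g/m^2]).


Formula: Bursting Index = Bursting Strength / Fabric GSM
BI = 724 kPa / 261 g/m^2
BI = 2.774 kPa/(g/m^2)

2.774 kPa/(g/m^2)


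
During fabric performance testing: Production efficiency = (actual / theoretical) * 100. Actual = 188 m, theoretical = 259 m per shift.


Formula: Efficiency% = (Actual output / Theoretical output) * 100
Efficiency% = (188 / 259) * 100
Efficiency% = 0.725869 * 100 = 72.5869% ≈ 72.6%

72.6%


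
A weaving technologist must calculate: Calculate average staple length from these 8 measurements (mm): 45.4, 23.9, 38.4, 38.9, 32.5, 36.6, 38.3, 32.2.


Formula: Mean = sum of lengths / count
Sum = 45.4 + 23.9 + 38.4 + 38.9 + 32.5 + 36.6 + 38.3 + 32.2
Sum = 286.2 mm
Mean = 286.2 / 8 = 35.78 mm

35.78 mm


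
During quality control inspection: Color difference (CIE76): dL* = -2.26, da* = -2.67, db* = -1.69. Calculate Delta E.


Formula: Delta E = sqrt(dL*^2 + da*^2 + db*^2)
Step 1: dL*^2 = (-2.26)^2 = 5.1076
Step 2: da*^2 = (-2.67)^2 = 7.1289
Step 3: db*^2 = (-1.69)^2 = 2.8561
Step 4: Sum = 5.1076 + 7.1289 + 2.8561 = 15.0926
Step 5: Delta E = sqrt(15.0926) = 3.88

3.88 Delta E


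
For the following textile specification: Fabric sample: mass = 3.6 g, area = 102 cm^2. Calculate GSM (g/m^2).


Formula: GSM = mass_g / area_m2
Step 1: Convert area: 102 cm^2 = 102 / 10000 = 0.0102 m^2
Step 2: GSM = 3.6 g / 0.0102 m^2 = 352.9 g/m^2

352.9 g/m^2


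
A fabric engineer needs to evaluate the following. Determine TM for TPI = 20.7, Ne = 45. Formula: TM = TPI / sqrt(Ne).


Formula: TM = TPI / sqrt(Ne)
Step 1: sqrt(Ne) = sqrt(45) = 6.7082
Step 2: TM = 20.7 / 6.7082 = 3.09

3.09 TM


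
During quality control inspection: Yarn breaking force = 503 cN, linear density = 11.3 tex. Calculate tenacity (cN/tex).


Formula: Tenacity = Breaking force / Linear density
Tenacity = 503 cN / 11.3 tex
Tenacity = 44.51 cN/tex

44.51 cN/tex


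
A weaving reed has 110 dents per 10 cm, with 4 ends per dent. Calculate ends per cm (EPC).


Formula: EPC = (dents per 10 cm * ends per dent) / 10
Step 1: Total ends per 10 cm = 110 * 4 = 440
Step 2: EPC = 440 / 10 = 44.0 ends/cm

44.0 ends/cm


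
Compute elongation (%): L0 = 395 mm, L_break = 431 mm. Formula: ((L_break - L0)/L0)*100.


Formula: Elongation (%) = ((L_break - L0) / L0) * 100
Step 1: Extension = 431 - 395 = 36 mm
Step 2: Elongation = (36 / 395) * 100
Step 3: Elongation = 0.091139 * 100 = 9.1139% ≈ 9.1%

9.1%


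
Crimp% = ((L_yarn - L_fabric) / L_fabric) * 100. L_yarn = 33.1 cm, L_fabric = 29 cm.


Formula: Crimp% = ((L_yarn - L_fabric) / L_fabric) * 100
Step 1: Extension = 33.1 - 29 = 4.1 cm
Step 2: Crimp% = (4.1 / 29) * 100
Step 3: Crimp% = 0.141379 * 100 = 14.1379% ≈ 14.1%

14.1%


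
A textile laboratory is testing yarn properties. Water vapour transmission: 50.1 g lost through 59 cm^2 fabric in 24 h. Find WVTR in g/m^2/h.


Formula: WVTR = mass_loss / (area * time)
Step 1: Convert area: 59 cm^2 = 0.0059 m^2
Step 2: WVTR = 50.1 g / (0.0059 m^2 * 24 h)
Step 3: WVTR = 50.1 / 0.1416 = 353.8 g/m^2/h

353.8 g/m^2/h


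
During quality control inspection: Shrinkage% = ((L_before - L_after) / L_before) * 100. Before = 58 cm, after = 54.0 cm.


Formula: Shrinkage% = ((L_before - L_after) / L_before) * 100
Step 1: Shrinkage = 58 - 54.0 = 4.0 cm
Step 2: Shrinkage% = (4.0 / 58) * 100
Step 3: Shrinkage% = 0.068966 * 100 = 6.8966% ≈ 6.9%

6.9%


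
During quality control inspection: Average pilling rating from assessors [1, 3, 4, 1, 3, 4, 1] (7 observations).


Formula: Mean = sum / count
Sum = 1 + 3 + 4 + 1 + 3 + 4 + 1 = 17
Mean = 17 / 7 = 2.4

2.4


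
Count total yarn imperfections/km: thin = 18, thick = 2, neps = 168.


Formula: Total = thin places + thick places + neps
Total = 18 + 2 + 168
Total = 188 imperfections/km

188 imperfections/km


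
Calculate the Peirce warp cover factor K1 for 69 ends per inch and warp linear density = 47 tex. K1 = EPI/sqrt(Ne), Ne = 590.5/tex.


Formula: K1 = EPI / sqrt(Ne), with Ne = 590.5 / tex_warp
Step 1: Ne = 590.5 / 47 = 12.564
Step 2: sqrt(Ne) = sqrt(12.564) = 3.5446
Step 3: K1 = 69 / 3.5446 = 19.5

19.5


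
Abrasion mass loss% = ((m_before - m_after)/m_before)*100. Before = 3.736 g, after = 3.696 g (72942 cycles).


Formula: Mass loss% = ((m_before - m_after) / m_before) * 100
Step 1: Mass loss = 3.736 - 3.696 = 0.04 g
Step 2: Ratio = 0.04 / 3.736 = 0.0107066
Step 3: Mass loss% = 0.0107066 * 100 = 1.07066% ≈ 1.07%

1.07%


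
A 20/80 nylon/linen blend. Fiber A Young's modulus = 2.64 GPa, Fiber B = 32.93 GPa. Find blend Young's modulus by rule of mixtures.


Formula: Blend property = (fraction_A * property_A) + (fraction_B * property_B)
Step 1: Contribution A = 20/100 * 2.64 GPa = 0.528 GPa
Step 2: Contribution B = 80/100 * 32.93 GPa = 26.344 GPa
Step 3: Blend Young's modulus = 0.528 + 26.344 = 26.872 GPa

26.872 GPa


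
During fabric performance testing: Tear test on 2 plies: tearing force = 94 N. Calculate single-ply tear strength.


Formula: Per-ply strength = Total force / Number of plies
Per-ply = 94 N / 2
Per-ply = 47 N

47 N


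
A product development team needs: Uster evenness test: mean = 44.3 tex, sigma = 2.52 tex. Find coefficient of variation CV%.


Formula: CV% = (standard deviation / mean) * 100
Step 1: Ratio = 2.52 / 44.3 = 0.056885
Step 2: CV% = 0.056885 * 100 = 5.6885% ≈ 5.7%

5.7%


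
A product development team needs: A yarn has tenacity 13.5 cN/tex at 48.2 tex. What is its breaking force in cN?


Formula: Breaking force = Tenacity * Linear density
F = 13.5 cN/tex * 48.2 tex
F = 650.70 cN

650.70 cN


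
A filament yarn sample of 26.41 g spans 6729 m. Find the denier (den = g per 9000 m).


Formula: den = (mass_g / length_m) * 9000
Substituting: den = (26.41 / 6729) * 9000
Intermediate: 26.41 / 6729 = 0.0039248 g/m
den = 0.0039248 * 9000 = 35.3 denier

35.3 denier


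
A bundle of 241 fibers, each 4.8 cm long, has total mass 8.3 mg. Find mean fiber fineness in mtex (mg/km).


Formula: fineness (mtex) = mass (mg) / total length (km) = (mass_mg / total_length_m) * 1000
Step 1: Convert fiber length: 4.8 cm = 0.048 m
Step 2: Total fiber length = 241 * 0.048 = 11.568 m
Step 3: Linear density = 8.3 mg / 11.568 m = 0.7175 mg/m
Step 4: fineness = 0.7175 * 1000 = 717.5 mtex

717.5 mtex


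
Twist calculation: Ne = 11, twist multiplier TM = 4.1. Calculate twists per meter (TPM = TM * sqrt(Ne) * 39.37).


Formula: TPM = TM * sqrt(Ne) * 39.37
Step 1: sqrt(Ne) = sqrt(11) = 3.3166
Step 2: TM * sqrt(Ne) = 4.1 * 3.3166 = 13.5981
Step 3: TPM = 13.5981 * 39.37 = 535 twists/m

535 twists/m


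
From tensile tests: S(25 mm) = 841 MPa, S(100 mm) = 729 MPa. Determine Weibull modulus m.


Formula: m = ln(L1/L2) / ln(S2/S1)
Step 1: ln(L1/L2) = ln(25/100) = -1.38629
Step 2: S2/S1 = 729/841 = 0.86683
Step 3: ln(S2/S1) = ln(0.86683) = -0.14291
Step 4: m = -1.38629 / -0.14291 = 9.70

9.70 (Weibull m)


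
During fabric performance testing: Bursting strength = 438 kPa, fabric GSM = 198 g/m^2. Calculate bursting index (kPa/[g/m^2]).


Formula: Bursting Index = Bursting Strength / Fabric GSM
BI = 438 kPa / 198 g/m^2
BI = 2.212 kPa/(g/m^2)

2.212 kPa/(g/m^2)


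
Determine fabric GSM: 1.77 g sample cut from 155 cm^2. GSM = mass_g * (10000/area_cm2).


Formula: GSM = mass_g / area_m2
Step 1: Convert area: 155 cm^2 = 155 / 10000 = 0.0155 m^2
Step 2: GSM = 1.77 g / 0.0155 m^2 = 114.2 g/m^2

114.2 g/m^2


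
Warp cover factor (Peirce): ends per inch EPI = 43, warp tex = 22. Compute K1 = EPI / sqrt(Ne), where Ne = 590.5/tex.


Formula: K1 = EPI / sqrt(Ne), with Ne = 590.5 / tex_warp
Step 1: Ne = 590.5 / 22 = 26.841
Step 2: sqrt(Ne) = sqrt(26.841) = 5.1808
Step 3: K1 = 43 / 5.1808 = 8.3

8.3


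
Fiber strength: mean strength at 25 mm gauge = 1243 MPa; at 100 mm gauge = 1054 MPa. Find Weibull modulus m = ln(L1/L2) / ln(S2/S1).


Formula: m = ln(L1/L2) / ln(S2/S1)
Step 1: ln(L1/L2) = ln(25/100) = -1.38629
Step 2: S2/S1 = 1054/1243 = 0.84795
Step 3: ln(S2/S1) = ln(0.84795) = -0.16493
Step 4: m = -1.38629 / -0.16493 = 8.41

8.41 (Weibull m)


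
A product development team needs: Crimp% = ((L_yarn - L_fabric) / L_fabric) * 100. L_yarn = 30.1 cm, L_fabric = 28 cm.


Formula: Crimp% = ((L_yarn - L_fabric) / L_fabric) * 100
Step 1: Extension = 30.1 - 28 = 2.1 cm
Step 2: Crimp% = (2.1 / 28) * 100
Step 3: Crimp% = 0.075 * 100 = 7.5%

7.5%


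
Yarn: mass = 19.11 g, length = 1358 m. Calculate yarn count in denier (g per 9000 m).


Formula: den = (mass_g / length_m) * 9000
Substituting: den = (19.11 / 1358) * 9000
Intermediate: 19.11 / 1358 = 0.01407216 g/m
den = 0.01407216 * 9000 = 126.6 denier

126.6 denier


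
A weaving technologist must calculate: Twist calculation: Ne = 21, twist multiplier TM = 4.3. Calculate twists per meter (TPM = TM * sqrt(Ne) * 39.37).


Formula: TPM = TM * sqrt(Ne) * 39.37
Step 1: sqrt(Ne) = sqrt(21) = 4.5826
Step 2: TM * sqrt(Ne) = 4.3 * 4.5826 = 19.7052
Step 3: TPM = 19.7052 * 39.37 = 776 twists/m

776 twists/m


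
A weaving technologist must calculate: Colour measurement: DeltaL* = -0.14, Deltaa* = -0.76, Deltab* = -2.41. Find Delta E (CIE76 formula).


Formula: Delta E = sqrt(dL*^2 + da*^2 + db*^2)
Step 1: dL*^2 = (-0.14)^2 = 0.0196
Step 2: da*^2 = (-0.76)^2 = 0.5776
Step 3: db*^2 = (-2.41)^2 = 5.8081
Step 4: Sum = 0.0196 + 0.5776 + 5.8081 = 6.4053
Step 5: Delta E = sqrt(6.4053) = 2.53

2.53 Delta E


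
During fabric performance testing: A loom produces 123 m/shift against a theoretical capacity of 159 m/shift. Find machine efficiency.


Formula: Efficiency% = (Actual output / Theoretical output) * 100
Efficiency% = (123 / 159) * 100
Efficiency% = 0.773585 * 100 = 77.3585% ≈ 77.4%

77.4%


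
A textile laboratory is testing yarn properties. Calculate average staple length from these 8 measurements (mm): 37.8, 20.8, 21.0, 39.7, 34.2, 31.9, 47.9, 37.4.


Formula: Mean = sum of lengths / count
Sum = 37.8 + 20.8 + 21.0 + 39.7 + 34.2 + 31.9 + 47.9 + 37.4
Sum = 270.7 mm
Mean = 270.7 / 8 = 33.84 mm

33.84 mm


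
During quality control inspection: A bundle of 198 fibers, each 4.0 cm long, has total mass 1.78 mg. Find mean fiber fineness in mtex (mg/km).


Formula: fineness (mtex) = mass (mg) / total length (km) = (mass_mg / total_length_m) * 1000
Step 1: Convert fiber length: 4.0 cm = 0.04 m
Step 2: Total fiber length = 198 * 0.04 = 7.92 m
Step 3: Linear density = 1.78 mg / 7.92 m = 0.2247 mg/m
Step 4: fineness = 0.2247 * 1000 = 224.7 mtex

224.7 mtex


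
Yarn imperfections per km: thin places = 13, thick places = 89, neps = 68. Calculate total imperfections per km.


Formula: Total = thin places + thick places + neps
Total = 13 + 89 + 68
Total = 170 imperfections/km

170 imperfections/km


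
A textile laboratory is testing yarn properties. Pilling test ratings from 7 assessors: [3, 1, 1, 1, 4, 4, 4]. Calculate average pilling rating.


Formula: Mean = sum / count
Sum = 3 + 1 + 1 + 1 + 4 + 4 + 4 = 18
Mean = 18 / 7 = 2.6

2.6


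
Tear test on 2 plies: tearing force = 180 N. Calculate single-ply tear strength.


Formula: Per-ply strength = Total force / Number of plies
Per-ply = 180 N / 2
Per-ply = 90 N

90 N


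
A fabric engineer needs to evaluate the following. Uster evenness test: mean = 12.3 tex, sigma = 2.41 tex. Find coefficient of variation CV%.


Formula: CV% = (standard deviation / mean) * 100
Step 1: Ratio = 2.41 / 12.3 = 0.195935
Step 2: CV% = 0.195935 * 100 = 19.5935% ≈ 19.6%

19.6%


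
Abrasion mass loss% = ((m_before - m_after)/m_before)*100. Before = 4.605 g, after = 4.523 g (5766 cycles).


Formula: Mass loss% = ((m_before - m_after) / m_before) * 100
Step 1: Mass loss = 4.605 - 4.523 = 0.082 g
Step 2: Ratio = 0.082 / 4.605 = 0.0178067
Step 3: Mass loss% = 0.0178067 * 100 = 1.78067% ≈ 1.78%

1.78%


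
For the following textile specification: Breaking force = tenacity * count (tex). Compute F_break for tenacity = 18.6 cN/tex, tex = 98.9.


Formula: Breaking force = Tenacity * Linear density
F = 18.6 cN/tex * 98.9 tex
F = 1839.54 cN

1839.54 cN


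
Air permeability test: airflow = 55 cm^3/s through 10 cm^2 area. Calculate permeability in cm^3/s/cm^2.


Formula: Air Permeability = Airflow / Test Area
AP = 55 cm^3/s / 10 cm^2
AP = 5.5 cm^3/s/cm^2

5.5 cm^3/s/cm^2


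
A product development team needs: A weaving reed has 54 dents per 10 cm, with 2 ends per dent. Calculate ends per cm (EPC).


Formula: EPC = (dents per 10 cm * ends per dent) / 10
Step 1: Total ends per 10 cm = 54 * 2 = 108
Step 2: EPC = 108 / 10 = 10.8 ends/cm

10.8 ends/cm


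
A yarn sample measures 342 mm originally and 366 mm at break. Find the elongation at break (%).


Formula: Elongation (%) = ((L_break - L0) / L0) * 100
Step 1: Extension = 366 - 342 = 24 mm
Step 2: Elongation = (24 / 342) * 100
Step 3: Elongation = 0.070175 * 100 = 7.0175% ≈ 7.0%

7.0%


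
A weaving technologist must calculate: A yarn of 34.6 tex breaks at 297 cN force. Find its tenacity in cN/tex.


Formula: Tenacity = Breaking force / Linear density
Tenacity = 297 cN / 34.6 tex
Tenacity = 8.58 cN/tex

8.58 cN/tex


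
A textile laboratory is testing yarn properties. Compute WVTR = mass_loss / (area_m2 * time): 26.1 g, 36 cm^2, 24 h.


Formula: WVTR = mass_loss / (area * time)
Step 1: Convert area: 36 cm^2 = 0.0036 m^2
Step 2: WVTR = 26.1 g / (0.0036 m^2 * 24 h)
Step 3: WVTR = 26.1 / 0.0864 = 302.1 g/m^2/h

302.1 g/m^2/h


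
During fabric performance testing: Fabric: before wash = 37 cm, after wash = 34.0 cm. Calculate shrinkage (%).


Formula: Shrinkage% = ((L_before - L_after) / L_before) * 100
Step 1: Shrinkage = 37 - 34.0 = 3.0 cm
Step 2: Shrinkage% = (3.0 / 37) * 100
Step 3: Shrinkage% = 0.081081 * 100 = 8.1081% ≈ 8.1%

8.1%


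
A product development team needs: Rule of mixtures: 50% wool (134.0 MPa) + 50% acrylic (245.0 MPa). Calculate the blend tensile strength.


Formula: Blend property = (fraction_A * property_A) + (fraction_B * property_B)
Step 1: Contribution A = 50/100 * 134.0 MPa = 67.0 MPa
Step 2: Contribution B = 50/100 * 245.0 MPa = 122.5 MPa
Step 3: Blend tensile strength = 67.0 + 122.5 = 189.5 MPa

189.5 MPa


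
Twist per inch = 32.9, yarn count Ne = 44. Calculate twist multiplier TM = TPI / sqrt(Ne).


Formula: TM = TPI / sqrt(Ne)
Step 1: sqrt(Ne) = sqrt(44) = 6.6332
Step 2: TM = 32.9 / 6.6332 = 4.96

4.96 TM


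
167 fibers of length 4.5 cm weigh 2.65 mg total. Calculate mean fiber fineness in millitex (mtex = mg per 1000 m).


Formula: fineness (mtex) = mass (mg) / total length (km) = (mass_mg / total_length_m) * 1000
Step 1: Convert fiber length: 4.5 cm = 0.045 m
Step 2: Total fiber length = 167 * 0.045 = 7.515 m
Step 3: Linear density = 2.65 mg / 7.515 m = 0.3526 mg/m
Step 4: fineness = 0.3526 * 1000 = 352.6 mtex

352.6 mtex


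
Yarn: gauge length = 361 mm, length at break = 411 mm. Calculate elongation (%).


Formula: Elongation (%) = ((L_break - L0) / L0) * 100
Step 1: Extension = 411 - 361 = 50 mm
Step 2: Elongation = (50 / 361) * 100
Step 3: Elongation = 0.138504 * 100 = 13.8504% ≈ 13.9%

13.9%


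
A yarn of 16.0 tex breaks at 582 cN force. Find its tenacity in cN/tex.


Formula: Tenacity = Breaking force / Linear density
Tenacity = 582 cN / 16.0 tex
Tenacity = 36.38 cN/tex

36.38 cN/tex


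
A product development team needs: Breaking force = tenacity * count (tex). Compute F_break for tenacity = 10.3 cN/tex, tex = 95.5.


Formula: Breaking force = Tenacity * Linear density
F = 10.3 cN/tex * 95.5 tex
F = 983.65 cN

983.65 cN


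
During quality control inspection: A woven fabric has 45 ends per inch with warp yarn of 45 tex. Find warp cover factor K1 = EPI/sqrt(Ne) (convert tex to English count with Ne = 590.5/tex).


Formula: K1 = EPI / sqrt(Ne), with Ne = 590.5 / tex_warp
Step 1: Ne = 590.5 / 45 = 13.122
Step 2: sqrt(Ne) = sqrt(13.122) = 3.6224
Step 3: K1 = 45 / 3.6224 = 12.4

12.4


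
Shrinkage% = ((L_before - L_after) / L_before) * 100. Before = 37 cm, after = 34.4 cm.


Formula: Shrinkage% = ((L_before - L_after) / L_before) * 100
Step 1: Shrinkage = 37 - 34.4 = 2.6 cm
Step 2: Shrinkage% = (2.6 / 37) * 100
Step 3: Shrinkage% = 0.07027 * 100 = 7.027% ≈ 7.0%

7.0%


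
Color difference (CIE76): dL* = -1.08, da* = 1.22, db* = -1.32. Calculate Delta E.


Formula: Delta E = sqrt(dL*^2 + da*^2 + db*^2)
Step 1: dL*^2 = (-1.08)^2 = 1.1664
Step 2: da*^2 = 1.22^2 = 1.4884
Step 3: db*^2 = (-1.32)^2 = 1.7424
Step 4: Sum = 1.1664 + 1.4884 + 1.7424 = 4.3972
Step 5: Delta E = sqrt(4.3972) = 2.1

2.1 Delta E


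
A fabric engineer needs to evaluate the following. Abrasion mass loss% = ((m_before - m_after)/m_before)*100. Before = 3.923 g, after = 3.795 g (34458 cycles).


Formula: Mass loss% = ((m_before - m_after) / m_before) * 100
Step 1: Mass loss = 3.923 - 3.795 = 0.128 g
Step 2: Ratio = 0.128 / 3.923 = 0.0326281
Step 3: Mass loss% = 0.0326281 * 100 = 3.26281% ≈ 3.26%

3.26%


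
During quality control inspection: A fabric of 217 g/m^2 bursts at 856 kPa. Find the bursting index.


Formula: Bursting Index = Bursting Strength / Fabric GSM
BI = 856 kPa / 217 g/m^2
BI = 3.945 kPa/(g/m^2)

3.945 kPa/(g/m^2)


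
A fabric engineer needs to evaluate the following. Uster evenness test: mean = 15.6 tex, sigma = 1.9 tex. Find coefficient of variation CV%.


Formula: CV% = (standard deviation / mean) * 100
Step 1: Ratio = 1.9 / 15.6 = 0.121795
Step 2: CV% = 0.121795 * 100 = 12.1795% ≈ 12.2%

12.2%


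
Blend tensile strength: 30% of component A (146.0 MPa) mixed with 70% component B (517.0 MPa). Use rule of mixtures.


Formula: Blend property = (fraction_A * property_A) + (fraction_B * property_B)
Step 1: Contribution A = 30/100 * 146.0 MPa = 43.8 MPa
Step 2: Contribution B = 70/100 * 517.0 MPa = 361.9 MPa
Step 3: Blend tensile strength = 43.8 + 361.9 = 405.7 MPa

405.7 MPa
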